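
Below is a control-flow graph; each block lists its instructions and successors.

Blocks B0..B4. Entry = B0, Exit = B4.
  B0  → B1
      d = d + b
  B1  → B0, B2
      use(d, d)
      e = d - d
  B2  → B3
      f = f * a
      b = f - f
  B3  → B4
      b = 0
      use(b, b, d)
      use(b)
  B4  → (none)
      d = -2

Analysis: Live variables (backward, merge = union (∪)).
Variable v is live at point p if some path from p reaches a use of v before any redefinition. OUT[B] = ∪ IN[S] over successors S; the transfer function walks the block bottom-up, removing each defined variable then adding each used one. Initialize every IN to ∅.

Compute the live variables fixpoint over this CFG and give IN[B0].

Answer: {a, b, d, f}

Trace:
Converged values:
  B0:   IN={a, b, d, f}   OUT={a, b, d, f}
  B1:   IN={a, b, d, f}   OUT={a, b, d, f}
  B2:   IN={a, d, f}   OUT={d}
  B3:   IN={d}   OUT={}
  B4:   IN={}   OUT={}

Merge at B0: OUT[B0] = IN[B1] = {a, b, d, f}
Applying B0's transfer function to that OUT value gives IN[B0] (row B0 above).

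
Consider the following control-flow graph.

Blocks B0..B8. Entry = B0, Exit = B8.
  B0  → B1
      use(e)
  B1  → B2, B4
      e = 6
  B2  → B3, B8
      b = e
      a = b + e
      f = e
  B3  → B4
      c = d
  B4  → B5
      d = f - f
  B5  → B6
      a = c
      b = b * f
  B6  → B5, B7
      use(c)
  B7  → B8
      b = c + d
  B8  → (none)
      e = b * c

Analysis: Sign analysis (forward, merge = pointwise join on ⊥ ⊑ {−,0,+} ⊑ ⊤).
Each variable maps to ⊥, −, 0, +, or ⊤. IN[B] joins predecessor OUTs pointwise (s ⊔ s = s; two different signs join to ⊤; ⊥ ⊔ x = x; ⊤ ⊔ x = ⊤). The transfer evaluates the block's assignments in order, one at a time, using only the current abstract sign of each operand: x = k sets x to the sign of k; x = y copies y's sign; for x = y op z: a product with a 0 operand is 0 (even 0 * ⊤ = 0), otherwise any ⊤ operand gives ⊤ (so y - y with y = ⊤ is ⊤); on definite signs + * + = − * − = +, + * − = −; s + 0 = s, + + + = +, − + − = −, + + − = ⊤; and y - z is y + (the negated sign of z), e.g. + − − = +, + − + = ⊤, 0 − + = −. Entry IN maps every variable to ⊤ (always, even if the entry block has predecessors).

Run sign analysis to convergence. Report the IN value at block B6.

Per-block solution:
  B0:  IN=(all ⊤)  OUT=(all ⊤)
  B1:  IN=(all ⊤)  OUT={e:+; rest ⊤}
  B2:  IN={e:+; rest ⊤}  OUT={a:+, b:+, e:+, f:+; rest ⊤}
  B3:  IN={a:+, b:+, e:+, f:+; rest ⊤}  OUT={a:+, b:+, e:+, f:+; rest ⊤}
  B4:  IN={e:+; rest ⊤}  OUT={e:+; rest ⊤}
  B5:  IN={e:+; rest ⊤}  OUT={e:+; rest ⊤}
  B6:  IN={e:+; rest ⊤}  OUT={e:+; rest ⊤}
  B7:  IN={e:+; rest ⊤}  OUT={e:+; rest ⊤}
  B8:  IN={e:+; rest ⊤}  OUT=(all ⊤)

Merge at B6: IN[B6] = OUT[B5] = {a: ⊤, b: ⊤, c: ⊤, d: ⊤, e: +, f: ⊤}

Answer: {a: ⊤, b: ⊤, c: ⊤, d: ⊤, e: +, f: ⊤}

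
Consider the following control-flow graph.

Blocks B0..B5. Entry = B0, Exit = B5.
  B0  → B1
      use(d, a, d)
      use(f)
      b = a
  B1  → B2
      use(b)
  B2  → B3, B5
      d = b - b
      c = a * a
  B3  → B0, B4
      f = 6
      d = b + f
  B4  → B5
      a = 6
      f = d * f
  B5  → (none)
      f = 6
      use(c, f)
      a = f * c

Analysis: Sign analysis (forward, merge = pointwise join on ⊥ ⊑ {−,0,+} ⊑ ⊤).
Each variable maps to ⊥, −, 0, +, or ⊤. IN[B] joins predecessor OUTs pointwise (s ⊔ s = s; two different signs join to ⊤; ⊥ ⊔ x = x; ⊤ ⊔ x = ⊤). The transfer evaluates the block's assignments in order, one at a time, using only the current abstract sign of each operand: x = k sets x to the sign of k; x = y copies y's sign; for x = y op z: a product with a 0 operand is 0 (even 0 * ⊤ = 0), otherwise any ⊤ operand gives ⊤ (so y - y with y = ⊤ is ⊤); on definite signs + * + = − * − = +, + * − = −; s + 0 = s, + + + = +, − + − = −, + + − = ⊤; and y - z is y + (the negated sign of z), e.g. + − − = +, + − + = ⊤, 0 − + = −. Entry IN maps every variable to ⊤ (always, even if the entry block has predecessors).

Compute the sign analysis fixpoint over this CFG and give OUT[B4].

Answer: {a: +, b: ⊤, c: ⊤, d: ⊤, e: ⊤, f: ⊤}

Derivation:
Fixpoint table:
  B0:  IN=(all ⊤)  OUT=(all ⊤)
  B1:  IN=(all ⊤)  OUT=(all ⊤)
  B2:  IN=(all ⊤)  OUT=(all ⊤)
  B3:  IN=(all ⊤)  OUT={f:+; rest ⊤}
  B4:  IN={f:+; rest ⊤}  OUT={a:+; rest ⊤}
  B5:  IN=(all ⊤)  OUT={f:+; rest ⊤}

Merge at B4: IN[B4] = OUT[B3] = {a: ⊤, b: ⊤, c: ⊤, d: ⊤, e: ⊤, f: +}
Applying B4's transfer function to that IN value gives OUT[B4] (row B4 above).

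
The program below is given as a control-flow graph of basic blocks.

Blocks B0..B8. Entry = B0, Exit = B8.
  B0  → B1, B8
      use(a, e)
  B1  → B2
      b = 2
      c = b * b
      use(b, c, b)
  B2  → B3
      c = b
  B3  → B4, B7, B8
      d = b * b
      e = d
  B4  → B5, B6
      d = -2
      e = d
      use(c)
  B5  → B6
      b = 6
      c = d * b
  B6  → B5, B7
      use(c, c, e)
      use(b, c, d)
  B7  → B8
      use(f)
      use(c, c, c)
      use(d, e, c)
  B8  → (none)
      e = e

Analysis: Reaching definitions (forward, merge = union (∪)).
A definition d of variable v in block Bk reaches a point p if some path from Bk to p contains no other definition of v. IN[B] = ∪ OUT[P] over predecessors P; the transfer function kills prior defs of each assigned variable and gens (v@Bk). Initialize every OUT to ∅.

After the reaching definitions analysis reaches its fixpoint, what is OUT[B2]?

Answer: {b@B1, c@B2}

Trace:
Per-block solution:
  B0:  IN={}  OUT={}
  B1:  IN={}  OUT={b@B1, c@B1}
  B2:  IN={b@B1, c@B1}  OUT={b@B1, c@B2}
  B3:  IN={b@B1, c@B2}  OUT={b@B1, c@B2, d@B3, e@B3}
  B4:  IN={b@B1, c@B2, d@B3, e@B3}  OUT={b@B1, c@B2, d@B4, e@B4}
  B5:  IN={b@B1, b@B5, c@B2, c@B5, d@B4, e@B4}  OUT={b@B5, c@B5, d@B4, e@B4}
  B6:  IN={b@B1, b@B5, c@B2, c@B5, d@B4, e@B4}  OUT={b@B1, b@B5, c@B2, c@B5, d@B4, e@B4}
  B7:  IN={b@B1, b@B5, c@B2, c@B5, d@B3, d@B4, e@B3, e@B4}  OUT={b@B1, b@B5, c@B2, c@B5, d@B3, d@B4, e@B3, e@B4}
  B8:  IN={b@B1, b@B5, c@B2, c@B5, d@B3, d@B4, e@B3, e@B4}  OUT={b@B1, b@B5, c@B2, c@B5, d@B3, d@B4, e@B8}

Merge at B2: IN[B2] = OUT[B1] = {b@B1, c@B1}
Applying B2's transfer function to that IN value gives OUT[B2] (row B2 above).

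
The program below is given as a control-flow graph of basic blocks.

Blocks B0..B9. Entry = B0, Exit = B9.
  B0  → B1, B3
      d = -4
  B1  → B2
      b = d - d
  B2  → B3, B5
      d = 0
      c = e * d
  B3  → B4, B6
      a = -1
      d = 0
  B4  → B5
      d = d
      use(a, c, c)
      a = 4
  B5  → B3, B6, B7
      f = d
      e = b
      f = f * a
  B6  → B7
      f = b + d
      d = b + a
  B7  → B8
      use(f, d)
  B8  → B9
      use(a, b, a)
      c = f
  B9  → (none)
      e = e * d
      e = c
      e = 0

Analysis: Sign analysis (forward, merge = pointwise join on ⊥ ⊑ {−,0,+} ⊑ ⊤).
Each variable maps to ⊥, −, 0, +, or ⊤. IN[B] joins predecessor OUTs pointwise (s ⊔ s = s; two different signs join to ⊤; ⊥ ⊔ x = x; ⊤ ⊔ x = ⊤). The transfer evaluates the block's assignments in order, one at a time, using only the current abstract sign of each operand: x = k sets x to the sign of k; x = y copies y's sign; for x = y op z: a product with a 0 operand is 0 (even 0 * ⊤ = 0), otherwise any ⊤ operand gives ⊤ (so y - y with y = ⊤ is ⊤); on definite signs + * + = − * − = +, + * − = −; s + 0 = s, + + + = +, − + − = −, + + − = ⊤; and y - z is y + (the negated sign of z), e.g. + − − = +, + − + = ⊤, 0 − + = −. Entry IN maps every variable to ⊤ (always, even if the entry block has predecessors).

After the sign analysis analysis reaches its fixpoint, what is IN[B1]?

Per-block solution:
  B0:  IN=(all ⊤)  OUT={d:-; rest ⊤}
  B1:  IN={d:-; rest ⊤}  OUT={d:-; rest ⊤}
  B2:  IN={d:-; rest ⊤}  OUT={c:0, d:0; rest ⊤}
  B3:  IN=(all ⊤)  OUT={a:-, d:0; rest ⊤}
  B4:  IN={a:-, d:0; rest ⊤}  OUT={a:+, d:0; rest ⊤}
  B5:  IN={d:0; rest ⊤}  OUT={d:0, f:0; rest ⊤}
  B6:  IN={d:0; rest ⊤}  OUT=(all ⊤)
  B7:  IN=(all ⊤)  OUT=(all ⊤)
  B8:  IN=(all ⊤)  OUT=(all ⊤)
  B9:  IN=(all ⊤)  OUT={e:0; rest ⊤}

Merge at B1: IN[B1] = OUT[B0] = {a: ⊤, b: ⊤, c: ⊤, d: -, e: ⊤, f: ⊤}

Answer: {a: ⊤, b: ⊤, c: ⊤, d: -, e: ⊤, f: ⊤}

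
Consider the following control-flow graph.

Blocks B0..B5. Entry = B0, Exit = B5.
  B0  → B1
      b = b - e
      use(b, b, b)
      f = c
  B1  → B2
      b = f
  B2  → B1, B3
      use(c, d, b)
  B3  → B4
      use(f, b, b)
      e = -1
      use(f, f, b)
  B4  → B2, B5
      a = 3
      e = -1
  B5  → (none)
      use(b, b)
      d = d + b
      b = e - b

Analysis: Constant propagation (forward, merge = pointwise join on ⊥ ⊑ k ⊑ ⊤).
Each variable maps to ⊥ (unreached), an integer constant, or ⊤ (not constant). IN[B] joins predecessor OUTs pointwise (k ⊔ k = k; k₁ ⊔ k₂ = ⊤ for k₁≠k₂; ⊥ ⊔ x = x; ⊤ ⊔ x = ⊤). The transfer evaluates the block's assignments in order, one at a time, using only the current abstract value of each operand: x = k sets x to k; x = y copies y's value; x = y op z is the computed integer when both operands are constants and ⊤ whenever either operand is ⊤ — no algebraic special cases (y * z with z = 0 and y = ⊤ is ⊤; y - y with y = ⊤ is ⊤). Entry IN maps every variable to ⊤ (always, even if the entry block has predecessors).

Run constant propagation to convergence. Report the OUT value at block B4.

Per-block solution:
  B0:  IN=(all ⊤)  OUT=(all ⊤)
  B1:  IN=(all ⊤)  OUT=(all ⊤)
  B2:  IN=(all ⊤)  OUT=(all ⊤)
  B3:  IN=(all ⊤)  OUT={e:-1; rest ⊤}
  B4:  IN={e:-1; rest ⊤}  OUT={a:3, e:-1; rest ⊤}
  B5:  IN={a:3, e:-1; rest ⊤}  OUT={a:3, e:-1; rest ⊤}

Merge at B4: IN[B4] = OUT[B3] = {a: ⊤, b: ⊤, c: ⊤, d: ⊤, e: -1, f: ⊤}
Applying B4's transfer function to that IN value gives OUT[B4] (row B4 above).

Answer: {a: 3, b: ⊤, c: ⊤, d: ⊤, e: -1, f: ⊤}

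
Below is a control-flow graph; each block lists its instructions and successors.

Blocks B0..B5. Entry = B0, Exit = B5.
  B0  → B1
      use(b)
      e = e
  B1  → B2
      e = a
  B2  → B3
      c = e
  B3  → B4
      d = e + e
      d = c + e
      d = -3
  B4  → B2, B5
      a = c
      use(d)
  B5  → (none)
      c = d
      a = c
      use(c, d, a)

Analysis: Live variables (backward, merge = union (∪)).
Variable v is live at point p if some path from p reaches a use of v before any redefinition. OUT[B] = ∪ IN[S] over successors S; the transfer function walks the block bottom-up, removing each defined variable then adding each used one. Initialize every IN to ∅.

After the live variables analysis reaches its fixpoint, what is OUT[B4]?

Converged values:
  B0: | IN={a, b, e} | OUT={a}
  B1: | IN={a} | OUT={e}
  B2: | IN={e} | OUT={c, e}
  B3: | IN={c, e} | OUT={c, d, e}
  B4: | IN={c, d, e} | OUT={d, e}
  B5: | IN={d} | OUT={}

Merge at B4: OUT[B4] = IN[B2] ⊔ IN[B5] = {d, e}

Answer: {d, e}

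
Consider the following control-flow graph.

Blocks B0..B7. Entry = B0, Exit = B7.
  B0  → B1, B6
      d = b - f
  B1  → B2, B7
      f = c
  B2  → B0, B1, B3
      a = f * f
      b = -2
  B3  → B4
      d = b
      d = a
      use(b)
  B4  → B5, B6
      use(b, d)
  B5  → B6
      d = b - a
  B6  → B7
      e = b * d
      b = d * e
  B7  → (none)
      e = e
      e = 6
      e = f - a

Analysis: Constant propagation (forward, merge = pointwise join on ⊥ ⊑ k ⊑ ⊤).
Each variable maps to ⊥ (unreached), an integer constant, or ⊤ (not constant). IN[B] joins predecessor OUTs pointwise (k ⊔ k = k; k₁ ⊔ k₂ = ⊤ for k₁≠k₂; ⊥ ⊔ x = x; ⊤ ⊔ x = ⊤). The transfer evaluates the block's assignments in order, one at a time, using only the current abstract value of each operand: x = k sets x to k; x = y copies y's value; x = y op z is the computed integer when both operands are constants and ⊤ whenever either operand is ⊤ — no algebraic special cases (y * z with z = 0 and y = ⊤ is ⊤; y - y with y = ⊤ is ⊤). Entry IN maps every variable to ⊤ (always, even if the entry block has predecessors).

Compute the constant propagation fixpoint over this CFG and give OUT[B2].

Fixpoint table:
  B0:   IN=(all ⊤)   OUT=(all ⊤)
  B1:   IN=(all ⊤)   OUT=(all ⊤)
  B2:   IN=(all ⊤)   OUT={b:-2; rest ⊤}
  B3:   IN={b:-2; rest ⊤}   OUT={b:-2; rest ⊤}
  B4:   IN={b:-2; rest ⊤}   OUT={b:-2; rest ⊤}
  B5:   IN={b:-2; rest ⊤}   OUT={b:-2; rest ⊤}
  B6:   IN=(all ⊤)   OUT=(all ⊤)
  B7:   IN=(all ⊤)   OUT=(all ⊤)

Merge at B2: IN[B2] = OUT[B1] = {a: ⊤, b: ⊤, c: ⊤, d: ⊤, e: ⊤, f: ⊤}
Applying B2's transfer function to that IN value gives OUT[B2] (row B2 above).

Answer: {a: ⊤, b: -2, c: ⊤, d: ⊤, e: ⊤, f: ⊤}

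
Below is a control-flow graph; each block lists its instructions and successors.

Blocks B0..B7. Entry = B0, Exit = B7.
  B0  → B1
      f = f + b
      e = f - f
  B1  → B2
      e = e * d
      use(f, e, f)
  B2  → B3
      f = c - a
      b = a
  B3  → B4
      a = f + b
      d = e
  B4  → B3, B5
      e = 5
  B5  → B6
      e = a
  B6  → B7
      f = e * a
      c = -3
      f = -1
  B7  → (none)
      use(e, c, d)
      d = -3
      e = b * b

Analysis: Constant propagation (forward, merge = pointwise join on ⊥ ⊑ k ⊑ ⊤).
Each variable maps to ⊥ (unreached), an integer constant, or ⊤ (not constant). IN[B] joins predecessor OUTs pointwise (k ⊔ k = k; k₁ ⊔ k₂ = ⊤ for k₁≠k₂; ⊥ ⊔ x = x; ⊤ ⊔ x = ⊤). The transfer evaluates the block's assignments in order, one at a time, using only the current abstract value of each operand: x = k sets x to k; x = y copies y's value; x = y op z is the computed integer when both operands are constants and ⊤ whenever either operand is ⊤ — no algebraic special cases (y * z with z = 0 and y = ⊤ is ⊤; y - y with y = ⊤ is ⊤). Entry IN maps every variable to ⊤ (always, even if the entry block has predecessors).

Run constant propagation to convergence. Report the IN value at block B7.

Answer: {a: ⊤, b: ⊤, c: -3, d: ⊤, e: ⊤, f: -1}

Derivation:
Converged values:
  B0: | IN=(all ⊤) | OUT=(all ⊤)
  B1: | IN=(all ⊤) | OUT=(all ⊤)
  B2: | IN=(all ⊤) | OUT=(all ⊤)
  B3: | IN=(all ⊤) | OUT=(all ⊤)
  B4: | IN=(all ⊤) | OUT={e:5; rest ⊤}
  B5: | IN={e:5; rest ⊤} | OUT=(all ⊤)
  B6: | IN=(all ⊤) | OUT={c:-3, f:-1; rest ⊤}
  B7: | IN={c:-3, f:-1; rest ⊤} | OUT={c:-3, d:-3, f:-1; rest ⊤}

Merge at B7: IN[B7] = OUT[B6] = {a: ⊤, b: ⊤, c: -3, d: ⊤, e: ⊤, f: -1}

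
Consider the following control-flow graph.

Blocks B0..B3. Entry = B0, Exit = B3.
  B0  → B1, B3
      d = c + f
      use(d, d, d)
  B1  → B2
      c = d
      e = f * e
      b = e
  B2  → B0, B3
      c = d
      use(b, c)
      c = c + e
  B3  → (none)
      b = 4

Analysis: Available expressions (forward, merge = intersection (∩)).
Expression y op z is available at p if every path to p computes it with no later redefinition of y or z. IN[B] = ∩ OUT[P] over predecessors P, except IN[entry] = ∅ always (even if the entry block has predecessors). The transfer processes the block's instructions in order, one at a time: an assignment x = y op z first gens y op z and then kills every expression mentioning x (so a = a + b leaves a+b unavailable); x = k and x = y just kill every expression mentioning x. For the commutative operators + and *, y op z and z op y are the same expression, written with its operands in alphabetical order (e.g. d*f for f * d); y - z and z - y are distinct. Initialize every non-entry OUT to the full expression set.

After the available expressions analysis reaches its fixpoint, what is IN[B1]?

Answer: {c+f}

Trace:
Fixpoint table:
  B0: | IN={} | OUT={c+f}
  B1: | IN={c+f} | OUT={}
  B2: | IN={} | OUT={}
  B3: | IN={} | OUT={}

Merge at B1: IN[B1] = OUT[B0] = {c+f}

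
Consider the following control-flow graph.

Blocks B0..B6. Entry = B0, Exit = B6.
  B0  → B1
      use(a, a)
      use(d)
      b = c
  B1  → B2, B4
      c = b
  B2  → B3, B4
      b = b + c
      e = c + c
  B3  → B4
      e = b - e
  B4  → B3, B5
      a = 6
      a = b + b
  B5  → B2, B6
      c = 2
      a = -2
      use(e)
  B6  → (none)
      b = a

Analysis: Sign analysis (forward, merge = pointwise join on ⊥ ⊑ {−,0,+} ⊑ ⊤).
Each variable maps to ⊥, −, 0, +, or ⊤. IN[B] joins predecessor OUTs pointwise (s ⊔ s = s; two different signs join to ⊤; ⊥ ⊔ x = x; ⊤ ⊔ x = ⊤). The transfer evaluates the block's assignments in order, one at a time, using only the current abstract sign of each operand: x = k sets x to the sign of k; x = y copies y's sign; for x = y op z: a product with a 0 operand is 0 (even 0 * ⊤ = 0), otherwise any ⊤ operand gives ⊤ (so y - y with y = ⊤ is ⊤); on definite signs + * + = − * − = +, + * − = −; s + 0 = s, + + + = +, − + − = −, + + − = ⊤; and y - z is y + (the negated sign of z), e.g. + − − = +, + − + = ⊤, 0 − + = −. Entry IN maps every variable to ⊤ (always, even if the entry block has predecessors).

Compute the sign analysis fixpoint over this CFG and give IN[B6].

Converged values:
  B0: | IN=(all ⊤) | OUT=(all ⊤)
  B1: | IN=(all ⊤) | OUT=(all ⊤)
  B2: | IN=(all ⊤) | OUT=(all ⊤)
  B3: | IN=(all ⊤) | OUT=(all ⊤)
  B4: | IN=(all ⊤) | OUT=(all ⊤)
  B5: | IN=(all ⊤) | OUT={a:-, c:+; rest ⊤}
  B6: | IN={a:-, c:+; rest ⊤} | OUT={a:-, b:-, c:+; rest ⊤}

Merge at B6: IN[B6] = OUT[B5] = {a: -, b: ⊤, c: +, d: ⊤, e: ⊤, f: ⊤}

Answer: {a: -, b: ⊤, c: +, d: ⊤, e: ⊤, f: ⊤}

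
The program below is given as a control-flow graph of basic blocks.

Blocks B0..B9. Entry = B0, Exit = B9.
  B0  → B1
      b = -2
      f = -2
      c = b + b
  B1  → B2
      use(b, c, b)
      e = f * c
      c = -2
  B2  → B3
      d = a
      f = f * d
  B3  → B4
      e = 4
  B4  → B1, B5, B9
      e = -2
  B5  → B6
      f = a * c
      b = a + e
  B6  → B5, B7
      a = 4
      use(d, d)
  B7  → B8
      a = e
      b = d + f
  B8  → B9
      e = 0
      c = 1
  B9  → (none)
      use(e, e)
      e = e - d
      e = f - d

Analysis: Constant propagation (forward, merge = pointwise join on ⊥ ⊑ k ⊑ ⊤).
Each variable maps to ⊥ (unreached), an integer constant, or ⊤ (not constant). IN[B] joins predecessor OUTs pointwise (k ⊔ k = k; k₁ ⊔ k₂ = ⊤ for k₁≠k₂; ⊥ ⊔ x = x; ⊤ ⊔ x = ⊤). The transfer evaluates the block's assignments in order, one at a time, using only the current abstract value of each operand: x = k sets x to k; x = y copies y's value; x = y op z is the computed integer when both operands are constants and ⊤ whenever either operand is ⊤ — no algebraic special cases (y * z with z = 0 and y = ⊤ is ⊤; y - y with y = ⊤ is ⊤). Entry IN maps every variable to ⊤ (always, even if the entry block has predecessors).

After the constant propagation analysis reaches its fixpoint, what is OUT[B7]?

Converged values:
  B0: | IN=(all ⊤) | OUT={b:-2, c:-4, f:-2; rest ⊤}
  B1: | IN={b:-2; rest ⊤} | OUT={b:-2, c:-2; rest ⊤}
  B2: | IN={b:-2, c:-2; rest ⊤} | OUT={b:-2, c:-2; rest ⊤}
  B3: | IN={b:-2, c:-2; rest ⊤} | OUT={b:-2, c:-2, e:4; rest ⊤}
  B4: | IN={b:-2, c:-2, e:4; rest ⊤} | OUT={b:-2, c:-2, e:-2; rest ⊤}
  B5: | IN={c:-2, e:-2; rest ⊤} | OUT={c:-2, e:-2; rest ⊤}
  B6: | IN={c:-2, e:-2; rest ⊤} | OUT={a:4, c:-2, e:-2; rest ⊤}
  B7: | IN={a:4, c:-2, e:-2; rest ⊤} | OUT={a:-2, c:-2, e:-2; rest ⊤}
  B8: | IN={a:-2, c:-2, e:-2; rest ⊤} | OUT={a:-2, c:1, e:0; rest ⊤}
  B9: | IN=(all ⊤) | OUT=(all ⊤)

Merge at B7: IN[B7] = OUT[B6] = {a: 4, b: ⊤, c: -2, d: ⊤, e: -2, f: ⊤}
Applying B7's transfer function to that IN value gives OUT[B7] (row B7 above).

Answer: {a: -2, b: ⊤, c: -2, d: ⊤, e: -2, f: ⊤}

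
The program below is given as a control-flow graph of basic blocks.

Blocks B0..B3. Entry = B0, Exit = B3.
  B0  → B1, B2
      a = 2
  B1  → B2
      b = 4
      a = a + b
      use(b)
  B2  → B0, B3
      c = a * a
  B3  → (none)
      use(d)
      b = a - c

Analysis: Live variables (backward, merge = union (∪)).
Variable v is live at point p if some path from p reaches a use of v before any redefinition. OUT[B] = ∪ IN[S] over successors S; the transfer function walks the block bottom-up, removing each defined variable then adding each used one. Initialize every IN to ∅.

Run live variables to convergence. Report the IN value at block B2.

Per-block solution:
  B0:  IN={d}  OUT={a, d}
  B1:  IN={a, d}  OUT={a, d}
  B2:  IN={a, d}  OUT={a, c, d}
  B3:  IN={a, c, d}  OUT={}

Merge at B2: OUT[B2] = IN[B0] ⊔ IN[B3] = {a, c, d}
Applying B2's transfer function to that OUT value gives IN[B2] (row B2 above).

Answer: {a, d}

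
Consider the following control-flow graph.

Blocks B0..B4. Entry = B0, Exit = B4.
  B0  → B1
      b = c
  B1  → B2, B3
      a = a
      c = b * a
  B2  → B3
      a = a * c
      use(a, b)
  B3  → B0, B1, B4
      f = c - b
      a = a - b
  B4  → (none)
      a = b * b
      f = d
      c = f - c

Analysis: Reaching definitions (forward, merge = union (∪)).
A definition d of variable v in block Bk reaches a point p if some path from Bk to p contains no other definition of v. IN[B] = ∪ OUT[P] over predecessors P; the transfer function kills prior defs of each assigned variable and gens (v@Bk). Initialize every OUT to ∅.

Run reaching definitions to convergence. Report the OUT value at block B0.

Fixpoint table:
  B0:  IN={a@B3, b@B0, c@B1, f@B3}  OUT={a@B3, b@B0, c@B1, f@B3}
  B1:  IN={a@B3, b@B0, c@B1, f@B3}  OUT={a@B1, b@B0, c@B1, f@B3}
  B2:  IN={a@B1, b@B0, c@B1, f@B3}  OUT={a@B2, b@B0, c@B1, f@B3}
  B3:  IN={a@B1, a@B2, b@B0, c@B1, f@B3}  OUT={a@B3, b@B0, c@B1, f@B3}
  B4:  IN={a@B3, b@B0, c@B1, f@B3}  OUT={a@B4, b@B0, c@B4, f@B4}

Merge at B0 (entry node, so the boundary value {} is joined with the incoming edge(s)): IN[B0] = {} ⊔ OUT[B3] = {a@B3, b@B0, c@B1, f@B3}
Applying B0's transfer function to that IN value gives OUT[B0] (row B0 above).

Answer: {a@B3, b@B0, c@B1, f@B3}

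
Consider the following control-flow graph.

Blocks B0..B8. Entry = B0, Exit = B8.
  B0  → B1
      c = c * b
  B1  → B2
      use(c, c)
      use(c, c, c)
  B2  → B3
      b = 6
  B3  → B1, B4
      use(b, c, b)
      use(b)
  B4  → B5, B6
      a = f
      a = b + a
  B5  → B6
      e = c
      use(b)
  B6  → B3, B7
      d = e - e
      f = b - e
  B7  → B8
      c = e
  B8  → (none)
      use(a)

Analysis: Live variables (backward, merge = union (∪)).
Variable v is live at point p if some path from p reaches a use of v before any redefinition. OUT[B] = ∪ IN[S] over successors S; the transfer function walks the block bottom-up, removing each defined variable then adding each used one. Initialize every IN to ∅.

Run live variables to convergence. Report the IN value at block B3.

Per-block solution:
  B0:   IN={b, c, e, f}   OUT={c, e, f}
  B1:   IN={c, e, f}   OUT={c, e, f}
  B2:   IN={c, e, f}   OUT={b, c, e, f}
  B3:   IN={b, c, e, f}   OUT={b, c, e, f}
  B4:   IN={b, c, e, f}   OUT={a, b, c, e}
  B5:   IN={a, b, c}   OUT={a, b, c, e}
  B6:   IN={a, b, c, e}   OUT={a, b, c, e, f}
  B7:   IN={a, e}   OUT={a}
  B8:   IN={a}   OUT={}

Merge at B3: OUT[B3] = IN[B1] ⊔ IN[B4] = {b, c, e, f}
Applying B3's transfer function to that OUT value gives IN[B3] (row B3 above).

Answer: {b, c, e, f}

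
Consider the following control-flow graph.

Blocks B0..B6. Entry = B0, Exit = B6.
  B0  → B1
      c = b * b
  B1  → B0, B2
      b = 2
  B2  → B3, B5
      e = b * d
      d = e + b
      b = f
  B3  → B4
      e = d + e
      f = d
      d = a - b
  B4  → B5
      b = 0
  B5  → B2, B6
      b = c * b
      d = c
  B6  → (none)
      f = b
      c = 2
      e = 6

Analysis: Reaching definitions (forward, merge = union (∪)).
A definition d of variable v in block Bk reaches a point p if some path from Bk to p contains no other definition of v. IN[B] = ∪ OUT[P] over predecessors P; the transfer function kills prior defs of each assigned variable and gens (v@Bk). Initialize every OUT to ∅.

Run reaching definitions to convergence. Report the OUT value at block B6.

Answer: {b@B5, c@B6, d@B5, e@B6, f@B6}

Derivation:
Per-block solution:
  B0: | IN={b@B1, c@B0} | OUT={b@B1, c@B0}
  B1: | IN={b@B1, c@B0} | OUT={b@B1, c@B0}
  B2: | IN={b@B1, b@B5, c@B0, d@B5, e@B2, e@B3, f@B3} | OUT={b@B2, c@B0, d@B2, e@B2, f@B3}
  B3: | IN={b@B2, c@B0, d@B2, e@B2, f@B3} | OUT={b@B2, c@B0, d@B3, e@B3, f@B3}
  B4: | IN={b@B2, c@B0, d@B3, e@B3, f@B3} | OUT={b@B4, c@B0, d@B3, e@B3, f@B3}
  B5: | IN={b@B2, b@B4, c@B0, d@B2, d@B3, e@B2, e@B3, f@B3} | OUT={b@B5, c@B0, d@B5, e@B2, e@B3, f@B3}
  B6: | IN={b@B5, c@B0, d@B5, e@B2, e@B3, f@B3} | OUT={b@B5, c@B6, d@B5, e@B6, f@B6}

Merge at B6: IN[B6] = OUT[B5] = {b@B5, c@B0, d@B5, e@B2, e@B3, f@B3}
Applying B6's transfer function to that IN value gives OUT[B6] (row B6 above).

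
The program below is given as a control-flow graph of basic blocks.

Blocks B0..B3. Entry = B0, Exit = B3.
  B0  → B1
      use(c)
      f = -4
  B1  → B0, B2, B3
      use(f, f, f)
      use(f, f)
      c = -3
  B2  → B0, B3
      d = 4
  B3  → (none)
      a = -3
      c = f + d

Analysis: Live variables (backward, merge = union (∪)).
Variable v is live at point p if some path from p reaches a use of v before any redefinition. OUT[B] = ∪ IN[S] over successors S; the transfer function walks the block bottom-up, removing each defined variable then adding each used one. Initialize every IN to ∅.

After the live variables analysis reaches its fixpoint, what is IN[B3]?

Fixpoint table:
  B0: | IN={c, d} | OUT={d, f}
  B1: | IN={d, f} | OUT={c, d, f}
  B2: | IN={c, f} | OUT={c, d, f}
  B3: | IN={d, f} | OUT={}

B3 is the boundary node: OUT[B3] = {}
Applying B3's transfer function to that OUT value gives IN[B3] (row B3 above).

Answer: {d, f}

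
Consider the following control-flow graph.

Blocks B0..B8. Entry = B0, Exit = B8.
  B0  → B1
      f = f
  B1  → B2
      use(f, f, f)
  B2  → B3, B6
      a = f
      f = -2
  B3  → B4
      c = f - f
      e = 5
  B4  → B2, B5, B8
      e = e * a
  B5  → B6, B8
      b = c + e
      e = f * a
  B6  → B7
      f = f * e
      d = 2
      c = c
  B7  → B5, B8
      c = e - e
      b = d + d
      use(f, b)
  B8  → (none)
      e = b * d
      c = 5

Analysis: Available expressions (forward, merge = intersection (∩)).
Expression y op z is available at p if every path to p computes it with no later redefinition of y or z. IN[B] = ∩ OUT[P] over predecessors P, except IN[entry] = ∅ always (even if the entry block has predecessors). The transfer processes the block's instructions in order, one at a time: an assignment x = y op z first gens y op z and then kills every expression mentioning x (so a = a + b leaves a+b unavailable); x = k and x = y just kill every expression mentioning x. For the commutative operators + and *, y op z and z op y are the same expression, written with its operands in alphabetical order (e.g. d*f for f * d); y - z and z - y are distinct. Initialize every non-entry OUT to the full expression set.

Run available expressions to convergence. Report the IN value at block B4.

Fixpoint table:
  B0: | IN={} | OUT={}
  B1: | IN={} | OUT={}
  B2: | IN={} | OUT={}
  B3: | IN={} | OUT={f-f}
  B4: | IN={f-f} | OUT={f-f}
  B5: | IN={} | OUT={a*f}
  B6: | IN={} | OUT={}
  B7: | IN={} | OUT={d+d, e-e}
  B8: | IN={} | OUT={b*d}

Merge at B4: IN[B4] = OUT[B3] = {f-f}

Answer: {f-f}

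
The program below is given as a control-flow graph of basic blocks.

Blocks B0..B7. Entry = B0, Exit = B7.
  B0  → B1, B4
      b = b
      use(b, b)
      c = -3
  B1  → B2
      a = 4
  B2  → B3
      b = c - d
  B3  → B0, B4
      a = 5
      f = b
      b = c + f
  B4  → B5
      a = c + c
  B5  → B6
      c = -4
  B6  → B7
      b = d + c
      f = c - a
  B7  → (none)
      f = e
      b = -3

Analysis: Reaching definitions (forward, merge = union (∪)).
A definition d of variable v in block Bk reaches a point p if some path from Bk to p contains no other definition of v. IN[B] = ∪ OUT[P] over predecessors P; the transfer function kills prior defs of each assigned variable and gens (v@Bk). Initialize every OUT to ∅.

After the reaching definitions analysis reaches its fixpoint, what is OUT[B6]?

Fixpoint table:
  B0: | IN={a@B3, b@B3, c@B0, f@B3} | OUT={a@B3, b@B0, c@B0, f@B3}
  B1: | IN={a@B3, b@B0, c@B0, f@B3} | OUT={a@B1, b@B0, c@B0, f@B3}
  B2: | IN={a@B1, b@B0, c@B0, f@B3} | OUT={a@B1, b@B2, c@B0, f@B3}
  B3: | IN={a@B1, b@B2, c@B0, f@B3} | OUT={a@B3, b@B3, c@B0, f@B3}
  B4: | IN={a@B3, b@B0, b@B3, c@B0, f@B3} | OUT={a@B4, b@B0, b@B3, c@B0, f@B3}
  B5: | IN={a@B4, b@B0, b@B3, c@B0, f@B3} | OUT={a@B4, b@B0, b@B3, c@B5, f@B3}
  B6: | IN={a@B4, b@B0, b@B3, c@B5, f@B3} | OUT={a@B4, b@B6, c@B5, f@B6}
  B7: | IN={a@B4, b@B6, c@B5, f@B6} | OUT={a@B4, b@B7, c@B5, f@B7}

Merge at B6: IN[B6] = OUT[B5] = {a@B4, b@B0, b@B3, c@B5, f@B3}
Applying B6's transfer function to that IN value gives OUT[B6] (row B6 above).

Answer: {a@B4, b@B6, c@B5, f@B6}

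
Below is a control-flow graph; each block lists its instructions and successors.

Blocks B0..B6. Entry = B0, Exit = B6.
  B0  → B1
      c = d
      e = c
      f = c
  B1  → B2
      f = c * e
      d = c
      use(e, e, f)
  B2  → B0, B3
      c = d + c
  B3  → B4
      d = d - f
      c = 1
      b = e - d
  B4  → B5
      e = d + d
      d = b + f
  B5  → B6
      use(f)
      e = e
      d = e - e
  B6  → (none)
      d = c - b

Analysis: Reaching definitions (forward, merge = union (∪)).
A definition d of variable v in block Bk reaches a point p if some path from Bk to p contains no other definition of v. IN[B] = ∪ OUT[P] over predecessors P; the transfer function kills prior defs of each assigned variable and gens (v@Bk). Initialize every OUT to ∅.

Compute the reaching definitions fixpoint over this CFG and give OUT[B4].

Answer: {b@B3, c@B3, d@B4, e@B4, f@B1}

Derivation:
Per-block solution:
  B0: | IN={c@B2, d@B1, e@B0, f@B1} | OUT={c@B0, d@B1, e@B0, f@B0}
  B1: | IN={c@B0, d@B1, e@B0, f@B0} | OUT={c@B0, d@B1, e@B0, f@B1}
  B2: | IN={c@B0, d@B1, e@B0, f@B1} | OUT={c@B2, d@B1, e@B0, f@B1}
  B3: | IN={c@B2, d@B1, e@B0, f@B1} | OUT={b@B3, c@B3, d@B3, e@B0, f@B1}
  B4: | IN={b@B3, c@B3, d@B3, e@B0, f@B1} | OUT={b@B3, c@B3, d@B4, e@B4, f@B1}
  B5: | IN={b@B3, c@B3, d@B4, e@B4, f@B1} | OUT={b@B3, c@B3, d@B5, e@B5, f@B1}
  B6: | IN={b@B3, c@B3, d@B5, e@B5, f@B1} | OUT={b@B3, c@B3, d@B6, e@B5, f@B1}

Merge at B4: IN[B4] = OUT[B3] = {b@B3, c@B3, d@B3, e@B0, f@B1}
Applying B4's transfer function to that IN value gives OUT[B4] (row B4 above).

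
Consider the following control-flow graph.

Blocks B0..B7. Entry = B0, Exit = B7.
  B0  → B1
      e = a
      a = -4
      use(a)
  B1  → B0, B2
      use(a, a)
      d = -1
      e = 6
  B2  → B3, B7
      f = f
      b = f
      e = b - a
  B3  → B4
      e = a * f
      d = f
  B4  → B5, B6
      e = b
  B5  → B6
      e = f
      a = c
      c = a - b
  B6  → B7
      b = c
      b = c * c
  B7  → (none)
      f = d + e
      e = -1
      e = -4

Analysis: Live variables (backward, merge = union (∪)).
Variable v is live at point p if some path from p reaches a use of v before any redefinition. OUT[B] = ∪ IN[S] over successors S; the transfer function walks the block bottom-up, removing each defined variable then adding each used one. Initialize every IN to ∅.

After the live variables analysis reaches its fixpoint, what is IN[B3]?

Answer: {a, b, c, f}

Derivation:
Converged values:
  B0: | IN={a, c, f} | OUT={a, c, f}
  B1: | IN={a, c, f} | OUT={a, c, d, f}
  B2: | IN={a, c, d, f} | OUT={a, b, c, d, e, f}
  B3: | IN={a, b, c, f} | OUT={b, c, d, f}
  B4: | IN={b, c, d, f} | OUT={b, c, d, e, f}
  B5: | IN={b, c, d, f} | OUT={c, d, e}
  B6: | IN={c, d, e} | OUT={d, e}
  B7: | IN={d, e} | OUT={}

Merge at B3: OUT[B3] = IN[B4] = {b, c, d, f}
Applying B3's transfer function to that OUT value gives IN[B3] (row B3 above).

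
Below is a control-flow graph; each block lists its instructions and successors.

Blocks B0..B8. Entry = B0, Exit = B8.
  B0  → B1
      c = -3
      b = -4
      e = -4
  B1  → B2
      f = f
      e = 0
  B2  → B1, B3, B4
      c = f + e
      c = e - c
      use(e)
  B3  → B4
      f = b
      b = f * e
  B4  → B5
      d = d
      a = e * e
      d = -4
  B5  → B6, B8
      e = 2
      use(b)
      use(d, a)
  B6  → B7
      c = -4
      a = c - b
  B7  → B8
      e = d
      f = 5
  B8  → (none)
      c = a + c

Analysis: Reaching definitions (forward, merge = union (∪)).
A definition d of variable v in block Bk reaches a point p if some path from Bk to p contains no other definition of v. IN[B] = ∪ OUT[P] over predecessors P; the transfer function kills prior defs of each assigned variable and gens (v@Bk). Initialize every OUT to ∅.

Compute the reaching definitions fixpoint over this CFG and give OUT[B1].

Answer: {b@B0, c@B0, c@B2, e@B1, f@B1}

Derivation:
Converged values:
  B0:   IN={}   OUT={b@B0, c@B0, e@B0}
  B1:   IN={b@B0, c@B0, c@B2, e@B0, e@B1, f@B1}   OUT={b@B0, c@B0, c@B2, e@B1, f@B1}
  B2:   IN={b@B0, c@B0, c@B2, e@B1, f@B1}   OUT={b@B0, c@B2, e@B1, f@B1}
  B3:   IN={b@B0, c@B2, e@B1, f@B1}   OUT={b@B3, c@B2, e@B1, f@B3}
  B4:   IN={b@B0, b@B3, c@B2, e@B1, f@B1, f@B3}   OUT={a@B4, b@B0, b@B3, c@B2, d@B4, e@B1, f@B1, f@B3}
  B5:   IN={a@B4, b@B0, b@B3, c@B2, d@B4, e@B1, f@B1, f@B3}   OUT={a@B4, b@B0, b@B3, c@B2, d@B4, e@B5, f@B1, f@B3}
  B6:   IN={a@B4, b@B0, b@B3, c@B2, d@B4, e@B5, f@B1, f@B3}   OUT={a@B6, b@B0, b@B3, c@B6, d@B4, e@B5, f@B1, f@B3}
  B7:   IN={a@B6, b@B0, b@B3, c@B6, d@B4, e@B5, f@B1, f@B3}   OUT={a@B6, b@B0, b@B3, c@B6, d@B4, e@B7, f@B7}
  B8:   IN={a@B4, a@B6, b@B0, b@B3, c@B2, c@B6, d@B4, e@B5, e@B7, f@B1, f@B3, f@B7}   OUT={a@B4, a@B6, b@B0, b@B3, c@B8, d@B4, e@B5, e@B7, f@B1, f@B3, f@B7}

Merge at B1: IN[B1] = OUT[B0] ⊔ OUT[B2] = {b@B0, c@B0, c@B2, e@B0, e@B1, f@B1}
Applying B1's transfer function to that IN value gives OUT[B1] (row B1 above).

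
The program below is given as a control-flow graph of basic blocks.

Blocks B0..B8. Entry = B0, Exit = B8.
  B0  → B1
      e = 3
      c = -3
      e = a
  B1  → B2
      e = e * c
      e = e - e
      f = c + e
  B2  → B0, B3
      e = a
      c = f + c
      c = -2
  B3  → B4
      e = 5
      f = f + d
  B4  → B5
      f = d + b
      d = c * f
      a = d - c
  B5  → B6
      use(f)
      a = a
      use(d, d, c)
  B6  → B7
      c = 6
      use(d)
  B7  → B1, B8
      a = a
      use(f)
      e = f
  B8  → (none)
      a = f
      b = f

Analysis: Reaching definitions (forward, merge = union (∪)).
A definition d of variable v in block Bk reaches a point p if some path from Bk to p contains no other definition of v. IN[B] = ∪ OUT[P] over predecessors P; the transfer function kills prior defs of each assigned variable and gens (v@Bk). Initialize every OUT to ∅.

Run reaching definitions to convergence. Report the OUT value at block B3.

Per-block solution:
  B0: | IN={a@B7, c@B2, d@B4, e@B2, f@B1} | OUT={a@B7, c@B0, d@B4, e@B0, f@B1}
  B1: | IN={a@B7, c@B0, c@B6, d@B4, e@B0, e@B7, f@B1, f@B4} | OUT={a@B7, c@B0, c@B6, d@B4, e@B1, f@B1}
  B2: | IN={a@B7, c@B0, c@B6, d@B4, e@B1, f@B1} | OUT={a@B7, c@B2, d@B4, e@B2, f@B1}
  B3: | IN={a@B7, c@B2, d@B4, e@B2, f@B1} | OUT={a@B7, c@B2, d@B4, e@B3, f@B3}
  B4: | IN={a@B7, c@B2, d@B4, e@B3, f@B3} | OUT={a@B4, c@B2, d@B4, e@B3, f@B4}
  B5: | IN={a@B4, c@B2, d@B4, e@B3, f@B4} | OUT={a@B5, c@B2, d@B4, e@B3, f@B4}
  B6: | IN={a@B5, c@B2, d@B4, e@B3, f@B4} | OUT={a@B5, c@B6, d@B4, e@B3, f@B4}
  B7: | IN={a@B5, c@B6, d@B4, e@B3, f@B4} | OUT={a@B7, c@B6, d@B4, e@B7, f@B4}
  B8: | IN={a@B7, c@B6, d@B4, e@B7, f@B4} | OUT={a@B8, b@B8, c@B6, d@B4, e@B7, f@B4}

Merge at B3: IN[B3] = OUT[B2] = {a@B7, c@B2, d@B4, e@B2, f@B1}
Applying B3's transfer function to that IN value gives OUT[B3] (row B3 above).

Answer: {a@B7, c@B2, d@B4, e@B3, f@B3}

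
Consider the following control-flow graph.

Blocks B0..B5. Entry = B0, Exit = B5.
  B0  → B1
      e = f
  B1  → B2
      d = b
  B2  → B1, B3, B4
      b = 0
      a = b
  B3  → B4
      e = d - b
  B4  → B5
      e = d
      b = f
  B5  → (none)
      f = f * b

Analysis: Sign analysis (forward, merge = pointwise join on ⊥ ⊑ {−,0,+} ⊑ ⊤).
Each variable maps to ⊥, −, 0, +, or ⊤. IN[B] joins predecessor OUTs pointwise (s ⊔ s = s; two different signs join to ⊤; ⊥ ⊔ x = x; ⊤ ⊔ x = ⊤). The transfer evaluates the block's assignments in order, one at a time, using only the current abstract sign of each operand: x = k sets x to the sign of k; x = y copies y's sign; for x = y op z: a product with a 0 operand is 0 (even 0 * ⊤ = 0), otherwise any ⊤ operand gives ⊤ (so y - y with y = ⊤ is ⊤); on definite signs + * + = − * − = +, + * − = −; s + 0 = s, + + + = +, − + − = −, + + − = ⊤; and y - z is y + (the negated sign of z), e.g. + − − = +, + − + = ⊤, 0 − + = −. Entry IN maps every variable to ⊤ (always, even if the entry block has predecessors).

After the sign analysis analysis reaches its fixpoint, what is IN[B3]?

Converged values:
  B0:   IN=(all ⊤)   OUT=(all ⊤)
  B1:   IN=(all ⊤)   OUT=(all ⊤)
  B2:   IN=(all ⊤)   OUT={a:0, b:0; rest ⊤}
  B3:   IN={a:0, b:0; rest ⊤}   OUT={a:0, b:0; rest ⊤}
  B4:   IN={a:0, b:0; rest ⊤}   OUT={a:0; rest ⊤}
  B5:   IN={a:0; rest ⊤}   OUT={a:0; rest ⊤}

Merge at B3: IN[B3] = OUT[B2] = {a: 0, b: 0, c: ⊤, d: ⊤, e: ⊤, f: ⊤}

Answer: {a: 0, b: 0, c: ⊤, d: ⊤, e: ⊤, f: ⊤}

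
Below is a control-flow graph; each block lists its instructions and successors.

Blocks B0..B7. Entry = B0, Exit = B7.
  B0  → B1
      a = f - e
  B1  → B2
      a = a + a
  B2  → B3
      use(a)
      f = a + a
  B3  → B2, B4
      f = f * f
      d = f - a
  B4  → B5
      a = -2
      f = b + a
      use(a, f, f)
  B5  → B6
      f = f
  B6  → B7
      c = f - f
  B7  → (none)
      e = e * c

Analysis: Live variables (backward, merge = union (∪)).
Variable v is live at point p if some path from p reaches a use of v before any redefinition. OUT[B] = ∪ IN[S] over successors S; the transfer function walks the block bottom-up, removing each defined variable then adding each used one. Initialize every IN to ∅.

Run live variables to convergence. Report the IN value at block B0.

Per-block solution:
  B0:  IN={b, e, f}  OUT={a, b, e}
  B1:  IN={a, b, e}  OUT={a, b, e}
  B2:  IN={a, b, e}  OUT={a, b, e, f}
  B3:  IN={a, b, e, f}  OUT={a, b, e}
  B4:  IN={b, e}  OUT={e, f}
  B5:  IN={e, f}  OUT={e, f}
  B6:  IN={e, f}  OUT={c, e}
  B7:  IN={c, e}  OUT={}

Merge at B0: OUT[B0] = IN[B1] = {a, b, e}
Applying B0's transfer function to that OUT value gives IN[B0] (row B0 above).

Answer: {b, e, f}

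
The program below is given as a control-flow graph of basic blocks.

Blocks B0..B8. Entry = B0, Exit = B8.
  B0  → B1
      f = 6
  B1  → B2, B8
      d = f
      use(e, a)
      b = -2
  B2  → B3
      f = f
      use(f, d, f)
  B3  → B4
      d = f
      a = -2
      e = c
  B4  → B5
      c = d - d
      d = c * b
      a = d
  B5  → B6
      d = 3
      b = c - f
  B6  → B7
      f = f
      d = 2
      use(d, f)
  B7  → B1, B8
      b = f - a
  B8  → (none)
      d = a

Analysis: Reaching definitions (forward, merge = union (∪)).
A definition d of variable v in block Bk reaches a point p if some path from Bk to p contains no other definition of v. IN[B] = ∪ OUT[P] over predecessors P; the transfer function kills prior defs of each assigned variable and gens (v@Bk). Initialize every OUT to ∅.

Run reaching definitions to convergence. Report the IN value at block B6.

Answer: {a@B4, b@B5, c@B4, d@B5, e@B3, f@B2}

Working:
Per-block solution:
  B0:  IN={}  OUT={f@B0}
  B1:  IN={a@B4, b@B7, c@B4, d@B6, e@B3, f@B0, f@B6}  OUT={a@B4, b@B1, c@B4, d@B1, e@B3, f@B0, f@B6}
  B2:  IN={a@B4, b@B1, c@B4, d@B1, e@B3, f@B0, f@B6}  OUT={a@B4, b@B1, c@B4, d@B1, e@B3, f@B2}
  B3:  IN={a@B4, b@B1, c@B4, d@B1, e@B3, f@B2}  OUT={a@B3, b@B1, c@B4, d@B3, e@B3, f@B2}
  B4:  IN={a@B3, b@B1, c@B4, d@B3, e@B3, f@B2}  OUT={a@B4, b@B1, c@B4, d@B4, e@B3, f@B2}
  B5:  IN={a@B4, b@B1, c@B4, d@B4, e@B3, f@B2}  OUT={a@B4, b@B5, c@B4, d@B5, e@B3, f@B2}
  B6:  IN={a@B4, b@B5, c@B4, d@B5, e@B3, f@B2}  OUT={a@B4, b@B5, c@B4, d@B6, e@B3, f@B6}
  B7:  IN={a@B4, b@B5, c@B4, d@B6, e@B3, f@B6}  OUT={a@B4, b@B7, c@B4, d@B6, e@B3, f@B6}
  B8:  IN={a@B4, b@B1, b@B7, c@B4, d@B1, d@B6, e@B3, f@B0, f@B6}  OUT={a@B4, b@B1, b@B7, c@B4, d@B8, e@B3, f@B0, f@B6}

Merge at B6: IN[B6] = OUT[B5] = {a@B4, b@B5, c@B4, d@B5, e@B3, f@B2}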